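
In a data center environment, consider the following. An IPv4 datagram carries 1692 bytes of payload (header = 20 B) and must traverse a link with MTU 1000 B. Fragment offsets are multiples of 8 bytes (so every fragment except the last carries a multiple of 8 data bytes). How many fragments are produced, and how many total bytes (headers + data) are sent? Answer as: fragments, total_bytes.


Max data per non-final fragment = floor((MTU - header)/8)*8 = floor((1000 - 20)/8)*8 = floor(980/8)*8 = 976 B
Final fragment needs no 8-byte alignment: it can carry up to MTU - header = 980 B
Non-final fragments needed = ceil((payload - 980) / 976) = ceil(712/976) = ceil(0.7295) = 1
Number of fragments = 1 + 1 = 2
Fragment sizes (data): 1 * 976 B + 716 B (last, 716 <= 980 OK)
Total bytes sent = payload + n_frags * header = 1692 + 2*20 = 1692 + 40 = 1732 B

2, 1732


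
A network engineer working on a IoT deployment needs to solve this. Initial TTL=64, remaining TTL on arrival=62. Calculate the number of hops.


Given: initial TTL = 64, received TTL = 62
Hops = initial TTL - received TTL
Hops = 64 - 62 = 2

2


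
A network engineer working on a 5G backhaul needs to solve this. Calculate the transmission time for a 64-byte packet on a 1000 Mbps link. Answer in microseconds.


Given: packet = 64 bytes, bandwidth = 1000 Mbps
Packet in bits = 64 * 8 = 512 bits
Bandwidth = 1000 * 10^6 = 1000000000 bps
Time = 512 / 1000000000 seconds
Time in us = 512 * 10^6 / 1000000000 = 0.512

0.512


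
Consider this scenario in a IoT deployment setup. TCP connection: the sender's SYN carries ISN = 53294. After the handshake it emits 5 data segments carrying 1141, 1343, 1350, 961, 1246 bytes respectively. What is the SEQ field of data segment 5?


The SYN occupies sequence number ISN = 53294, so the first data byte is ISN + 1 = 53295.
SEQ of data segment i = (ISN + 1) + sum of payload sizes of segments 1..i-1.
Segment 1: SEQ = 53295, payload = 1141 bytes
Segment 2: SEQ = 54436, payload = 1343 bytes
Segment 3: SEQ = 55779, payload = 1350 bytes
Segment 4: SEQ = 57129, payload = 961 bytes
Segment 5: SEQ = 58090, payload = 1246 bytes
SEQ of segment 5 = 53295 + 1141 + 1343 + 1350 + 961 = 58090

58090


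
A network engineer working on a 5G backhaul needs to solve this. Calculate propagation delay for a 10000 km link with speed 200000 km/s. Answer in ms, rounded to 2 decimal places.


Given: distance = 10000 km, speed = 200000 km/s
Delay = distance / speed = 10000 / 200000 seconds
Delay in ms = 10000 * 1000 / 200000
Delay = 50.0000 ms
Rounded to 2 dp = 50.00 ms

50.00


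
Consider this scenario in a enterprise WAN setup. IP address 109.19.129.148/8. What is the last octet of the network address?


Given: IP = 109.19.129.148, prefix = /8
Subnet mask = 255.0.0.0
Last octet of IP: 148
Last octet of mask: 0
Network last octet = 148 AND 0 = 0

0


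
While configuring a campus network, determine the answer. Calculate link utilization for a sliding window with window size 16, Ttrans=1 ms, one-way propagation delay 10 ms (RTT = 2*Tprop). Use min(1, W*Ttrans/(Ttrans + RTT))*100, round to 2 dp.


Given: W = 16, Ttrans = 1 ms, RTT = 20 ms (= 2 * Tprop, Tprop = 10 ms)
Cycle time = Ttrans + RTT = 1 + 20 = 21 ms (first packet sent until its ACK returns)
W * Ttrans = 16 * 1 = 16 ms of sending per cycle
W * Ttrans / (Ttrans + RTT) = 16 / 21 = 0.761905
U = min(1, 0.761905) = 0.761905
U% = 76.19%

76.19


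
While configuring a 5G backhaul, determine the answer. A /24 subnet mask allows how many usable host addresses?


Given: subnet mask /24
Host bits = 32 - 24 = 8
Total addresses = 2^8 = 256
Usable hosts = 256 - 2 (network + broadcast) = 254

254


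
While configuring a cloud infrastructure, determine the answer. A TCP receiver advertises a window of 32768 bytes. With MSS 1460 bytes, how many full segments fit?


Given: RWND = 32768 bytes, MSS = 1460 bytes
Full segments = floor(RWND / MSS)
Full segments = floor(32768 / 1460)
Full segments = floor(22.4438) = 22

22


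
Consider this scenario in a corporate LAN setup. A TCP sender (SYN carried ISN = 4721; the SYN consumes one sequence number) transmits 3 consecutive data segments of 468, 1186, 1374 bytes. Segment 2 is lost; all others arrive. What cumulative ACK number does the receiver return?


SYN uses sequence number 4721; first data byte = ISN + 1 = 4722.
Segment 1: SEQ = 4722, len = 468 B, covers [4722, 5189]
Segment 2: SEQ = 5190, len = 1186 B, covers [5190, 6375] [LOST]
Segment 3: SEQ = 6376, len = 1374 B, covers [6376, 7749]
In-order data received: bytes [4722, 5189] (segments 1..1).
Segment 2 missing -> gap begins at byte 5190; later segments buffered out of order.
Cumulative ACK = next expected in-order byte = 4722 + 468 = 5190

5190


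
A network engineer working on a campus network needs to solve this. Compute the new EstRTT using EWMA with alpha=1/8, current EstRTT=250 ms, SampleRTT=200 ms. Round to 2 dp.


Given: EstRTT = 250 ms, SampleRTT = 200 ms, alpha = 1/8
New EstRTT = (1 - alpha) * EstRTT + alpha * SampleRTT
(7/8) * 250 = 218.75
(1/8) * 200 = 25
New EstRTT = 218.75 + 25 = 243.75 ms -> 243.75 ms (2 dp)

243.75


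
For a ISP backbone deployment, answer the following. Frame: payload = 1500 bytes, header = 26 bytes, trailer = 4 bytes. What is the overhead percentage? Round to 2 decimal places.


Given: payload = 1500 B, header = 26 B, trailer = 4 B
Overhead bytes = header + trailer = 26 + 4 = 30
Total frame = payload + overhead = 1500 + 30 = 1530
Overhead % = 30 / 1530 * 100 = 1.9608% -> 1.96% (2 dp)

1.96


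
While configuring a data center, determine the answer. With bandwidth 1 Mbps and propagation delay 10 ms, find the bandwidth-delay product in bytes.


Given: bandwidth = 1 Mbps, delay = 10 ms
BDP in bits = 1 * 10^6 * 10 / 1000
BDP in bits = 10000
BDP in bytes = 10000 / 8 = 1250

1250


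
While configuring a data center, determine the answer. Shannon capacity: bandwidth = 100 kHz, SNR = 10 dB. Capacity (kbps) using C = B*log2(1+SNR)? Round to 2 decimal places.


Given: B = 100 kHz, SNR = 10 dB
SNR linear = 10^(10/10) = 10
1 + SNR = 11
log2(11) = 3.4594316186
C = 100 * 1000 * 3.4594316186 = 345943.1619 bps
C = 345.943162 kbps -> 345.94 kbps (2 dp)

345.94


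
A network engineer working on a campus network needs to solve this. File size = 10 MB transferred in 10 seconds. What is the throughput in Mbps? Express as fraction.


Given: file = 10 MB, time = 10 s
File in Mb = 10 * 8 = 80 Mb
Throughput = 80 / 10 Mbps
Throughput = 8 Mbps

8


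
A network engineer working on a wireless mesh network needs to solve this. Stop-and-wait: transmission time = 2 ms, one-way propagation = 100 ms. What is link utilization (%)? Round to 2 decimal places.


Given: Ttrans = 2 ms, Tprop = 100 ms
RTT = 2 * Tprop = 2 * 100 = 200 ms
U = Ttrans / (Ttrans + RTT)
U = 2 / (2 + 200)
U = 2 / 202 = 0.009901
U% = 0.99%

0.99


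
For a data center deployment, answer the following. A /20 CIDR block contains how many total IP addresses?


Given: CIDR prefix /20
Host bits = 32 - 20 = 12
Total addresses = 2^12 = 4096

4096


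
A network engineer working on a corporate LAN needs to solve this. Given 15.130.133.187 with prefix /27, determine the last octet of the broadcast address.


Given: IP = 15.130.133.187, prefix = /27
Host bits = 32 - 27 = 5
Network last octet = 187 AND mask = 160
Host part size = 2^5 - 1 = 31
Broadcast last octet = 160 OR 31 = 191

191


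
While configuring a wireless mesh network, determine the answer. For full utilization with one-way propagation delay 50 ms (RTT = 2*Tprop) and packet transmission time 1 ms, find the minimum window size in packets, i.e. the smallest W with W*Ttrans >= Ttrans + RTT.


Given: Ttrans = 1 ms, RTT = 100 ms (= 2 * Tprop, Tprop = 50 ms)
Time until first ACK returns = Ttrans + RTT = 1 + 100 = 101 ms
Need W * Ttrans >= Ttrans + RTT  ->  W >= (Ttrans + RTT) / Ttrans
(Ttrans + RTT) / Ttrans = 101 / 1 = 101
W_min = ceil(101) = 101

101


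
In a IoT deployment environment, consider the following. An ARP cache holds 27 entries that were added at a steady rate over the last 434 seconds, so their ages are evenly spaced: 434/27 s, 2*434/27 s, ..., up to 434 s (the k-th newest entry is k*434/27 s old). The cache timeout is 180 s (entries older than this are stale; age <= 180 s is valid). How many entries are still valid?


Ages are k * 434/27 s for k = 1..27 (spacing = 16.0741 s).
Entry k is valid iff k * 434/27 <= 180 iff k <= 27 * 180 / 434 = 11.1982
n_valid = floor(11.1982) = 11
(n_stale = 27 - 11 = 16)

11


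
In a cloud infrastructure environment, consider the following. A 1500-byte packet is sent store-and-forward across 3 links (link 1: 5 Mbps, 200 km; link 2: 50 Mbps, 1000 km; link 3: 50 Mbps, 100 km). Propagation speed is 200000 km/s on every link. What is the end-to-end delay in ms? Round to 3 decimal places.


Packet = 1500 bytes = 12000 bits. Store-and-forward: sum (t_trans + t_prop) per link.
Link 1: t_trans = 12000/(5*10^6) s = 2.4000 ms; t_prop = 200/200000 s = 1.0000 ms; subtotal = 3.4000 ms
Link 2: t_trans = 12000/(50*10^6) s = 0.2400 ms; t_prop = 1000/200000 s = 5.0000 ms; subtotal = 5.2400 ms
Link 3: t_trans = 12000/(50*10^6) s = 0.2400 ms; t_prop = 100/200000 s = 0.5000 ms; subtotal = 0.7400 ms
End-to-end = 3.4000 + 5.2400 + 0.7400 = 9.3800 ms -> 9.380 ms (3 dp)

9.380


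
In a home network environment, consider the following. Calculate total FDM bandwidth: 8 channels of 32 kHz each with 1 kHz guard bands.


Given: 8 channels, 32 kHz each, guard = 1 kHz
Channel bandwidth = 8 * 32 = 256 kHz
Guard bands = 7 gaps * 1 kHz = 7 kHz
Total = 256 + 7 = 263 kHz

263


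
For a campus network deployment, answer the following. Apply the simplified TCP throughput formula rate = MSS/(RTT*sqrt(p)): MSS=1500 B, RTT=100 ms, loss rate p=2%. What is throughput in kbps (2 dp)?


Given: MSS = 1500 bytes, RTT = 100 ms, loss = 2%
RTT in seconds = 100 / 1000 = 0.1
Loss rate = 2% = 0.02
sqrt(loss) = sqrt(0.02) = 0.141421356237
Throughput (bytes/s) = 1500 / (0.1 * 0.141421356237) = 106066.0172
Throughput (kbps) = 106066.0172 * 8 / 1000 = 848.528137 -> 848.53 kbps (2 dp)

848.53


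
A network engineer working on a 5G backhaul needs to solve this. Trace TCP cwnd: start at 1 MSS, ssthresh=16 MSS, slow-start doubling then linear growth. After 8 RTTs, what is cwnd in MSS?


RTT 0: cwnd = 1 MSS (initial)
RTT 1: cwnd = 2 MSS (slow start, doubled)
RTT 2: cwnd = 4 MSS (slow start, doubled)
RTT 3: cwnd = 8 MSS (slow start, doubled)
RTT 4: cwnd = 16 MSS (slow start, doubled)
RTT 5: cwnd = 17 MSS (congestion avoidance, +1)
RTT 6: cwnd = 18 MSS (congestion avoidance, +1)
RTT 7: cwnd = 19 MSS (congestion avoidance, +1)
RTT 8: cwnd = 20 MSS (congestion avoidance, +1)

20


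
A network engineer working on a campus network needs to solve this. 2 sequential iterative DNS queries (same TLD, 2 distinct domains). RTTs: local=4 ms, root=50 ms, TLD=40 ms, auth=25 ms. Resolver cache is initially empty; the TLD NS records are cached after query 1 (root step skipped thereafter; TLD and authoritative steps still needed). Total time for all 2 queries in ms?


Lookup 1 (cold cache): local + root + TLD + auth = 4 + 50 + 40 + 25 = 119 ms
Lookups 2..2 (TLD NS cached -> skip root; new domain -> still ask TLD and auth): local + TLD + auth = 4 + 40 + 25 = 69 ms each
Remaining 1 lookups: 1 * 69 = 69 ms
Total = 119 + 69 = 188 ms

188


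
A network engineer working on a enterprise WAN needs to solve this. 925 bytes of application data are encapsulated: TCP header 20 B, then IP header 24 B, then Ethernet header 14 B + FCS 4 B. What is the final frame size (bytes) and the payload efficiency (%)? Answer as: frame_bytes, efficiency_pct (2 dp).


TCP segment = 925 + 20 = 945 B
IP packet = 945 + 24 = 969 B
Ethernet frame = 969 + 14 + 4 = 987 B
Efficiency = app / frame = 925 / 987 = 0.937183 = 93.7183% -> 93.72% (2 dp)

987, 93.72


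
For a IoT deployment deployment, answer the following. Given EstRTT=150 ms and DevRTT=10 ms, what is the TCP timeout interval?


Given: EstRTT = 150 ms, DevRTT = 10 ms
Timeout = EstRTT + 4 * DevRTT
4 * DevRTT = 4 * 10 = 40
Timeout = 150 + 40 = 190 ms

190


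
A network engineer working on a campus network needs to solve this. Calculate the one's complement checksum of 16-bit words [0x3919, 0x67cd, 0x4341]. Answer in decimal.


Given words: [0x3919, 0x67cd, 0x4341]
Step 1: Sum all words
Raw sum = 14617 + 26573 + 17217 = 58407
One's complement = ~58407 & 0xFFFF = 7128

7128


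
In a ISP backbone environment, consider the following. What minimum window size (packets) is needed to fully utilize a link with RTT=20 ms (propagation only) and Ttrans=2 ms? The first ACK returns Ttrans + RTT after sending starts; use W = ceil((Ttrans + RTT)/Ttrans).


Given: Ttrans = 2 ms, RTT = 20 ms (= 2 * Tprop, Tprop = 10 ms)
Time until first ACK returns = Ttrans + RTT = 2 + 20 = 22 ms
Need W * Ttrans >= Ttrans + RTT  ->  W >= (Ttrans + RTT) / Ttrans
(Ttrans + RTT) / Ttrans = 22 / 2 = 11
W_min = ceil(11) = 11

11


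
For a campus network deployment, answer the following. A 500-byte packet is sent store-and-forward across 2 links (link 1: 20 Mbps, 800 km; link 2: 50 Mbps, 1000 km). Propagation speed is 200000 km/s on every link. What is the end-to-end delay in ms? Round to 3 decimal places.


Packet = 500 bytes = 4000 bits. Store-and-forward: sum (t_trans + t_prop) per link.
Link 1: t_trans = 4000/(20*10^6) s = 0.2000 ms; t_prop = 800/200000 s = 4.0000 ms; subtotal = 4.2000 ms
Link 2: t_trans = 4000/(50*10^6) s = 0.0800 ms; t_prop = 1000/200000 s = 5.0000 ms; subtotal = 5.0800 ms
End-to-end = 4.2000 + 5.0800 = 9.2800 ms -> 9.280 ms (3 dp)

9.280


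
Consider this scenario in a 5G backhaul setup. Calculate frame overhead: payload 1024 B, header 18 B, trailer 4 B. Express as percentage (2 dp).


Given: payload = 1024 B, header = 18 B, trailer = 4 B
Overhead bytes = header + trailer = 18 + 4 = 22
Total frame = payload + overhead = 1024 + 22 = 1046
Overhead % = 22 / 1046 * 100 = 2.1033% -> 2.10% (2 dp)

2.10


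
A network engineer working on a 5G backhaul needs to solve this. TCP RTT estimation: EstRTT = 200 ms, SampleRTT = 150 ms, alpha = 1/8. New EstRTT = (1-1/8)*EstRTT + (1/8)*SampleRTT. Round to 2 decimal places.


Given: EstRTT = 200 ms, SampleRTT = 150 ms, alpha = 1/8
New EstRTT = (1 - alpha) * EstRTT + alpha * SampleRTT
(7/8) * 200 = 175
(1/8) * 150 = 18.75
New EstRTT = 175 + 18.75 = 193.75 ms -> 193.75 ms (2 dp)

193.75


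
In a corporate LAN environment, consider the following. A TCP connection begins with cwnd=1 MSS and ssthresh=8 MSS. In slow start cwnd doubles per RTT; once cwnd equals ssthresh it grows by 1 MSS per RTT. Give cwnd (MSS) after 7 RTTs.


RTT 0: cwnd = 1 MSS (initial)
RTT 1: cwnd = 2 MSS (slow start, doubled)
RTT 2: cwnd = 4 MSS (slow start, doubled)
RTT 3: cwnd = 8 MSS (slow start, doubled)
RTT 4: cwnd = 9 MSS (congestion avoidance, +1)
RTT 5: cwnd = 10 MSS (congestion avoidance, +1)
RTT 6: cwnd = 11 MSS (congestion avoidance, +1)
RTT 7: cwnd = 12 MSS (congestion avoidance, +1)

12


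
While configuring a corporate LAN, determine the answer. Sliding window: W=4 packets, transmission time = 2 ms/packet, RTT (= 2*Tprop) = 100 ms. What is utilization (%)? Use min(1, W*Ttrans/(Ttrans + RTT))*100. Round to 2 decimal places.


Given: W = 4, Ttrans = 2 ms, RTT = 100 ms (= 2 * Tprop, Tprop = 50 ms)
Cycle time = Ttrans + RTT = 2 + 100 = 102 ms (first packet sent until its ACK returns)
W * Ttrans = 4 * 2 = 8 ms of sending per cycle
W * Ttrans / (Ttrans + RTT) = 8 / 102 = 0.078431
U = min(1, 0.078431) = 0.078431
U% = 7.84%

7.84


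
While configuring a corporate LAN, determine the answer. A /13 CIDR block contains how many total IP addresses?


Given: CIDR prefix /13
Host bits = 32 - 13 = 19
Total addresses = 2^19 = 524288

524288


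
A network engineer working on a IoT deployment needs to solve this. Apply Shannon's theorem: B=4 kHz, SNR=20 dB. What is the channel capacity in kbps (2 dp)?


Given: B = 4 kHz, SNR = 20 dB
SNR linear = 10^(20/10) = 100
1 + SNR = 101
log2(101) = 6.6582114828
C = 4 * 1000 * 6.6582114828 = 26632.8459 bps
C = 26.632846 kbps -> 26.63 kbps (2 dp)

26.63


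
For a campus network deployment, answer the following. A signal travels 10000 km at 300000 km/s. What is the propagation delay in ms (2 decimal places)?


Given: distance = 10000 km, speed = 300000 km/s
Delay = distance / speed = 10000 / 300000 seconds
Delay in ms = 10000 * 1000 / 300000
Delay = 33.3333 ms
Rounded to 2 dp = 33.33 ms

33.33


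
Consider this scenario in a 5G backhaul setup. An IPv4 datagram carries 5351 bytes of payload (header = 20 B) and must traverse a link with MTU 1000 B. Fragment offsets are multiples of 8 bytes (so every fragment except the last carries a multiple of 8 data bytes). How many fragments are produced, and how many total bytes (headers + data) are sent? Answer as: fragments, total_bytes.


Max data per non-final fragment = floor((MTU - header)/8)*8 = floor((1000 - 20)/8)*8 = floor(980/8)*8 = 976 B
Final fragment needs no 8-byte alignment: it can carry up to MTU - header = 980 B
Non-final fragments needed = ceil((payload - 980) / 976) = ceil(4371/976) = ceil(4.4785) = 5
Number of fragments = 5 + 1 = 6
Fragment sizes (data): 5 * 976 B + 471 B (last, 471 <= 980 OK)
Total bytes sent = payload + n_frags * header = 5351 + 6*20 = 5351 + 120 = 5471 B

6, 5471


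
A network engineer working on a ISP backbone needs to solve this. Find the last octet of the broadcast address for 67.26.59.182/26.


Given: IP = 67.26.59.182, prefix = /26
Host bits = 32 - 26 = 6
Network last octet = 182 AND mask = 128
Host part size = 2^6 - 1 = 63
Broadcast last octet = 128 OR 63 = 191

191


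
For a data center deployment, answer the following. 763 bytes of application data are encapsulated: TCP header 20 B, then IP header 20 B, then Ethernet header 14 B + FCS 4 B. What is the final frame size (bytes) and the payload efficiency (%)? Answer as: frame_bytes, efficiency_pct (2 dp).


TCP segment = 763 + 20 = 783 B
IP packet = 783 + 20 = 803 B
Ethernet frame = 803 + 14 + 4 = 821 B
Efficiency = app / frame = 763 / 821 = 0.929354 = 92.9354% -> 92.94% (2 dp)

821, 92.94


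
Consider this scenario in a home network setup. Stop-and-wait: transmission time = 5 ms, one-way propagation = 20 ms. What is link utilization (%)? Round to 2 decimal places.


Given: Ttrans = 5 ms, Tprop = 20 ms
RTT = 2 * Tprop = 2 * 20 = 40 ms
U = Ttrans / (Ttrans + RTT)
U = 5 / (5 + 40)
U = 5 / 45 = 0.111111
U% = 11.11%

11.11


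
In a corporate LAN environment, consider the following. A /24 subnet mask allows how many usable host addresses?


Given: subnet mask /24
Host bits = 32 - 24 = 8
Total addresses = 2^8 = 256
Usable hosts = 256 - 2 (network + broadcast) = 254

254


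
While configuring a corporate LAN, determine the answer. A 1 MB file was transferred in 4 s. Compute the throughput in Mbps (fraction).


Given: file = 1 MB, time = 4 s
File in Mb = 1 * 8 = 8 Mb
Throughput = 8 / 4 Mbps
Throughput = 2 Mbps

2


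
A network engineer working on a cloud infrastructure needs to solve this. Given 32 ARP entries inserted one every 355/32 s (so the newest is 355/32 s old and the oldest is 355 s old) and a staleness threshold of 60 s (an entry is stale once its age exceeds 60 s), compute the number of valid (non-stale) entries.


Ages are k * 355/32 s for k = 1..32 (spacing = 11.0938 s).
Entry k is valid iff k * 355/32 <= 60 iff k <= 32 * 60 / 355 = 5.4085
n_valid = floor(5.4085) = 5
(n_stale = 32 - 5 = 27)

5


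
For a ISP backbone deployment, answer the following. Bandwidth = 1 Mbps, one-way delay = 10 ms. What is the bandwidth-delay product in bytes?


Given: bandwidth = 1 Mbps, delay = 10 ms
BDP in bits = 1 * 10^6 * 10 / 1000
BDP in bits = 10000
BDP in bytes = 10000 / 8 = 1250

1250


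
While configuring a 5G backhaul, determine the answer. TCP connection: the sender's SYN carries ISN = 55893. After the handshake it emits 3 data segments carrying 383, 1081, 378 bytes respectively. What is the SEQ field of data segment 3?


The SYN occupies sequence number ISN = 55893, so the first data byte is ISN + 1 = 55894.
SEQ of data segment i = (ISN + 1) + sum of payload sizes of segments 1..i-1.
Segment 1: SEQ = 55894, payload = 383 bytes
Segment 2: SEQ = 56277, payload = 1081 bytes
Segment 3: SEQ = 57358, payload = 378 bytes
SEQ of segment 3 = 55894 + 383 + 1081 = 57358

57358


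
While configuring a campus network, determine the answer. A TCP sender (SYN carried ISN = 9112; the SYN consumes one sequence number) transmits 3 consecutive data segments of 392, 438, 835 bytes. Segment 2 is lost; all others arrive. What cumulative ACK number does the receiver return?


SYN uses sequence number 9112; first data byte = ISN + 1 = 9113.
Segment 1: SEQ = 9113, len = 392 B, covers [9113, 9504]
Segment 2: SEQ = 9505, len = 438 B, covers [9505, 9942] [LOST]
Segment 3: SEQ = 9943, len = 835 B, covers [9943, 10777]
In-order data received: bytes [9113, 9504] (segments 1..1).
Segment 2 missing -> gap begins at byte 9505; later segments buffered out of order.
Cumulative ACK = next expected in-order byte = 9113 + 392 = 9505

9505


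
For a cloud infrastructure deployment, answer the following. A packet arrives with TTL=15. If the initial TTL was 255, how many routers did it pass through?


Given: initial TTL = 255, received TTL = 15
Hops = initial TTL - received TTL
Hops = 255 - 15 = 240

240


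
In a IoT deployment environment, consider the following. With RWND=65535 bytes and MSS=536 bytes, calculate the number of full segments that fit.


Given: RWND = 65535 bytes, MSS = 536 bytes
Full segments = floor(RWND / MSS)
Full segments = floor(65535 / 536)
Full segments = floor(122.2668) = 122

122


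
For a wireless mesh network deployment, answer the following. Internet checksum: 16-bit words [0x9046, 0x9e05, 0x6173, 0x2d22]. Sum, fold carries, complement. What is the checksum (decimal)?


Given words: [0x9046, 0x9e05, 0x6173, 0x2d22]
Step 1: Sum all words
Raw sum = 36934 + 40453 + 24947 + 11554 = 113888
Step 2: Fold carry: (48352 + 1) = 48353
One's complement = ~48353 & 0xFFFF = 17182

17182


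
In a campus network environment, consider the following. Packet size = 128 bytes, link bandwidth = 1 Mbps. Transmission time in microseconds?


Given: packet = 128 bytes, bandwidth = 1 Mbps
Packet in bits = 128 * 8 = 1024 bits
Bandwidth = 1 * 10^6 = 1000000 bps
Time = 1024 / 1000000 seconds
Time in us = 1024 * 10^6 / 1000000 = 1024

1024


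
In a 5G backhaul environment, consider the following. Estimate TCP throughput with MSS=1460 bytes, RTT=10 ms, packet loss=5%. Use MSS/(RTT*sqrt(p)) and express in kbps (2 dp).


Given: MSS = 1460 bytes, RTT = 10 ms, loss = 5%
RTT in seconds = 10 / 1000 = 0.01
Loss rate = 5% = 0.05
sqrt(loss) = sqrt(0.05) = 0.223606797750
Throughput (bytes/s) = 1460 / (0.01 * 0.223606797750) = 652931.8494
Throughput (kbps) = 652931.8494 * 8 / 1000 = 5223.454795 -> 5223.45 kbps (2 dp)

5223.45


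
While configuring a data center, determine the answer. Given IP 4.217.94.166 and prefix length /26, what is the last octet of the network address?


Given: IP = 4.217.94.166, prefix = /26
Subnet mask = 255.255.255.192
Last octet of IP: 166
Last octet of mask: 192
Network last octet = 166 AND 192 = 128

128


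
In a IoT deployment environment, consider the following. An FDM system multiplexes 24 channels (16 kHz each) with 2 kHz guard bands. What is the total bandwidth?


Given: 24 channels, 16 kHz each, guard = 2 kHz
Channel bandwidth = 24 * 16 = 384 kHz
Guard bands = 23 gaps * 2 kHz = 46 kHz
Total = 384 + 46 = 430 kHz

430


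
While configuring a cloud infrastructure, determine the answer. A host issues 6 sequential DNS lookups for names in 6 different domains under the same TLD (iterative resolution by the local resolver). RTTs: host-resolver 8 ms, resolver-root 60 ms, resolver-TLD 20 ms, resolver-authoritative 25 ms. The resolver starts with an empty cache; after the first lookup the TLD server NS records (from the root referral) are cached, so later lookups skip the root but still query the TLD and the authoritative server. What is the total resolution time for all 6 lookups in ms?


Lookup 1 (cold cache): local + root + TLD + auth = 8 + 60 + 20 + 25 = 113 ms
Lookups 2..6 (TLD NS cached -> skip root; new domain -> still ask TLD and auth): local + TLD + auth = 8 + 20 + 25 = 53 ms each
Remaining 5 lookups: 5 * 53 = 265 ms
Total = 113 + 265 = 378 ms

378


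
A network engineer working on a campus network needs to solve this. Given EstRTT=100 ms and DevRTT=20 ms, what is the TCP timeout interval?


Given: EstRTT = 100 ms, DevRTT = 20 ms
Timeout = EstRTT + 4 * DevRTT
4 * DevRTT = 4 * 20 = 80
Timeout = 100 + 80 = 180 ms

180


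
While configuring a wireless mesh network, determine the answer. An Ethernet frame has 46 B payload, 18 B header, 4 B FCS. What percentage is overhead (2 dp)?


Given: payload = 46 B, header = 18 B, trailer = 4 B
Overhead bytes = header + trailer = 18 + 4 = 22
Total frame = payload + overhead = 46 + 22 = 68
Overhead % = 22 / 68 * 100 = 32.3529% -> 32.35% (2 dp)

32.35


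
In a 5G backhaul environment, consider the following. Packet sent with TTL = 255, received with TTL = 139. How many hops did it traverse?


Given: initial TTL = 255, received TTL = 139
Hops = initial TTL - received TTL
Hops = 255 - 139 = 116

116


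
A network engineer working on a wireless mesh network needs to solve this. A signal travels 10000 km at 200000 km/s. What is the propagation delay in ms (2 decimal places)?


Given: distance = 10000 km, speed = 200000 km/s
Delay = distance / speed = 10000 / 200000 seconds
Delay in ms = 10000 * 1000 / 200000
Delay = 50.0000 ms
Rounded to 2 dp = 50.00 ms

50.00


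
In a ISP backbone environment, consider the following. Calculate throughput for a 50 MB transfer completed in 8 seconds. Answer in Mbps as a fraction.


Given: file = 50 MB, time = 8 s
File in Mb = 50 * 8 = 400 Mb
Throughput = 400 / 8 Mbps
Throughput = 50 Mbps

50


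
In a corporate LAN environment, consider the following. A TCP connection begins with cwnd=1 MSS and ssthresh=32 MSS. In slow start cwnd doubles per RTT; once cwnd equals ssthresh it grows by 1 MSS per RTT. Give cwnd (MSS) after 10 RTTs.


RTT 0: cwnd = 1 MSS (initial)
RTT 1: cwnd = 2 MSS (slow start, doubled)
RTT 2: cwnd = 4 MSS (slow start, doubled)
RTT 3: cwnd = 8 MSS (slow start, doubled)
RTT 4: cwnd = 16 MSS (slow start, doubled)
RTT 5: cwnd = 32 MSS (slow start, doubled)
RTT 6: cwnd = 33 MSS (congestion avoidance, +1)
RTT 7: cwnd = 34 MSS (congestion avoidance, +1)
RTT 8: cwnd = 35 MSS (congestion avoidance, +1)
RTT 9: cwnd = 36 MSS (congestion avoidance, +1)
RTT 10: cwnd = 37 MSS (congestion avoidance, +1)

37


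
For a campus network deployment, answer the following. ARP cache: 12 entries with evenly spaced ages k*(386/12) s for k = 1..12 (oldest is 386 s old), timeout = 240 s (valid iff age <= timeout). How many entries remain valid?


Ages are k * 386/12 s for k = 1..12 (spacing = 32.1667 s).
Entry k is valid iff k * 386/12 <= 240 iff k <= 12 * 240 / 386 = 7.4611
n_valid = floor(7.4611) = 7
(n_stale = 12 - 7 = 5)

7


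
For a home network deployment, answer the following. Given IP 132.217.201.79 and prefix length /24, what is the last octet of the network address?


Given: IP = 132.217.201.79, prefix = /24
Subnet mask = 255.255.255.0
Last octet of IP: 79
Last octet of mask: 0
Network last octet = 79 AND 0 = 0

0


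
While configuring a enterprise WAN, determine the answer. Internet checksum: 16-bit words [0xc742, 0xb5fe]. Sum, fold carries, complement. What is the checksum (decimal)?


Given words: [0xc742, 0xb5fe]
Step 1: Sum all words
Raw sum = 51010 + 46590 = 97600
Step 2: Fold carry: (32064 + 1) = 32065
One's complement = ~32065 & 0xFFFF = 33470

33470


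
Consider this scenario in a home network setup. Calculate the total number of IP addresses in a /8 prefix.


Given: CIDR prefix /8
Host bits = 32 - 8 = 24
Total addresses = 2^24 = 16777216

16777216


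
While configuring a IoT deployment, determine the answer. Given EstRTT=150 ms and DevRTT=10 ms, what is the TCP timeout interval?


Given: EstRTT = 150 ms, DevRTT = 10 ms
Timeout = EstRTT + 4 * DevRTT
4 * DevRTT = 4 * 10 = 40
Timeout = 150 + 40 = 190 ms

190


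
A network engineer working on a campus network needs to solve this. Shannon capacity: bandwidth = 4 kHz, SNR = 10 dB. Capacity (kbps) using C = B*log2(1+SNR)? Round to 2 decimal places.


Given: B = 4 kHz, SNR = 10 dB
SNR linear = 10^(10/10) = 10
1 + SNR = 11
log2(11) = 3.4594316186
C = 4 * 1000 * 3.4594316186 = 13837.7265 bps
C = 13.837726 kbps -> 13.84 kbps (2 dp)

13.84


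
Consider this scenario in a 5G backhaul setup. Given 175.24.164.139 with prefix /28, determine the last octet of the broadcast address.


Given: IP = 175.24.164.139, prefix = /28
Host bits = 32 - 28 = 4
Network last octet = 139 AND mask = 128
Host part size = 2^4 - 1 = 15
Broadcast last octet = 128 OR 15 = 143

143


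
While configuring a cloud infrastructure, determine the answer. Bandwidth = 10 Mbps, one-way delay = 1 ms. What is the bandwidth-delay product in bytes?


Given: bandwidth = 10 Mbps, delay = 1 ms
BDP in bits = 10 * 10^6 * 1 / 1000
BDP in bits = 10000
BDP in bytes = 10000 / 8 = 1250

1250


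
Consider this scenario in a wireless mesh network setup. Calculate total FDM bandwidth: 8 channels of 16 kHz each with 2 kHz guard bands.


Given: 8 channels, 16 kHz each, guard = 2 kHz
Channel bandwidth = 8 * 16 = 128 kHz
Guard bands = 7 gaps * 2 kHz = 14 kHz
Total = 128 + 14 = 142 kHz

142


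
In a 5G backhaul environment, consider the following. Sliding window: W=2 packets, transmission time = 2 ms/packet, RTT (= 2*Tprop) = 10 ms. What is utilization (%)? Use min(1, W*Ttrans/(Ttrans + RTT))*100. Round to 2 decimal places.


Given: W = 2, Ttrans = 2 ms, RTT = 10 ms (= 2 * Tprop, Tprop = 5 ms)
Cycle time = Ttrans + RTT = 2 + 10 = 12 ms (first packet sent until its ACK returns)
W * Ttrans = 2 * 2 = 4 ms of sending per cycle
W * Ttrans / (Ttrans + RTT) = 4 / 12 = 0.333333
U = min(1, 0.333333) = 0.333333
U% = 33.33%

33.33


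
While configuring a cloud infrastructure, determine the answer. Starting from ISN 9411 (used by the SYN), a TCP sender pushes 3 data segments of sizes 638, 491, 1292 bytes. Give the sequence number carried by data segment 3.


The SYN occupies sequence number ISN = 9411, so the first data byte is ISN + 1 = 9412.
SEQ of data segment i = (ISN + 1) + sum of payload sizes of segments 1..i-1.
Segment 1: SEQ = 9412, payload = 638 bytes
Segment 2: SEQ = 10050, payload = 491 bytes
Segment 3: SEQ = 10541, payload = 1292 bytes
SEQ of segment 3 = 9412 + 638 + 491 = 10541

10541


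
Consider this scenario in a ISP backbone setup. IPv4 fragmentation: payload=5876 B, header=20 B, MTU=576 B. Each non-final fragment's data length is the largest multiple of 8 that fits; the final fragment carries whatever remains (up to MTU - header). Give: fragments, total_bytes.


Max data per non-final fragment = floor((MTU - header)/8)*8 = floor((576 - 20)/8)*8 = floor(556/8)*8 = 552 B
Final fragment needs no 8-byte alignment: it can carry up to MTU - header = 556 B
Non-final fragments needed = ceil((payload - 556) / 552) = ceil(5320/552) = ceil(9.6377) = 10
Number of fragments = 10 + 1 = 11
Fragment sizes (data): 10 * 552 B + 356 B (last, 356 <= 556 OK)
Total bytes sent = payload + n_frags * header = 5876 + 11*20 = 5876 + 220 = 6096 B

11, 6096


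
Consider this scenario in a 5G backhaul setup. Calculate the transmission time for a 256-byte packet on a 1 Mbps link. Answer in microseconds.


Given: packet = 256 bytes, bandwidth = 1 Mbps
Packet in bits = 256 * 8 = 2048 bits
Bandwidth = 1 * 10^6 = 1000000 bps
Time = 2048 / 1000000 seconds
Time in us = 2048 * 10^6 / 1000000 = 2048

2048


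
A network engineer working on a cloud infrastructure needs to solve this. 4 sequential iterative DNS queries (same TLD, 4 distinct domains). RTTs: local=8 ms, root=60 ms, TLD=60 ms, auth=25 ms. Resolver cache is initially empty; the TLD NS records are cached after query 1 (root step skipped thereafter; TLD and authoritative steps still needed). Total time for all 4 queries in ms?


Lookup 1 (cold cache): local + root + TLD + auth = 8 + 60 + 60 + 25 = 153 ms
Lookups 2..4 (TLD NS cached -> skip root; new domain -> still ask TLD and auth): local + TLD + auth = 8 + 60 + 25 = 93 ms each
Remaining 3 lookups: 3 * 93 = 279 ms
Total = 153 + 279 = 432 ms

432


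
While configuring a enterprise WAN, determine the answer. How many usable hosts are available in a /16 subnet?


Given: subnet mask /16
Host bits = 32 - 16 = 16
Total addresses = 2^16 = 65536
Usable hosts = 65536 - 2 (network + broadcast) = 65534

65534


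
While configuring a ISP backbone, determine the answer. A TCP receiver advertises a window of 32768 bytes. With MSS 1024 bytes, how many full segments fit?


Given: RWND = 32768 bytes, MSS = 1024 bytes
Full segments = floor(RWND / MSS)
Full segments = floor(32768 / 1024)
Full segments = floor(32.0) = 32

32


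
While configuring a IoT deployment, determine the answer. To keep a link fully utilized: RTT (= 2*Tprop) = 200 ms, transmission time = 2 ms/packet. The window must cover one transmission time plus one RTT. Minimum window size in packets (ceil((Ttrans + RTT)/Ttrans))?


Given: Ttrans = 2 ms, RTT = 200 ms (= 2 * Tprop, Tprop = 100 ms)
Time until first ACK returns = Ttrans + RTT = 2 + 200 = 202 ms
Need W * Ttrans >= Ttrans + RTT  ->  W >= (Ttrans + RTT) / Ttrans
(Ttrans + RTT) / Ttrans = 202 / 2 = 101
W_min = ceil(101) = 101

101


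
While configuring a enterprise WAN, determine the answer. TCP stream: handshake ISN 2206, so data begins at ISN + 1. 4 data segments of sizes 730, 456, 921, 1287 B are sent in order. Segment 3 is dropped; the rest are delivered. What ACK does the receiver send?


SYN uses sequence number 2206; first data byte = ISN + 1 = 2207.
Segment 1: SEQ = 2207, len = 730 B, covers [2207, 2936]
Segment 2: SEQ = 2937, len = 456 B, covers [2937, 3392]
Segment 3: SEQ = 3393, len = 921 B, covers [3393, 4313] [LOST]
Segment 4: SEQ = 4314, len = 1287 B, covers [4314, 5600]
In-order data received: bytes [2207, 3392] (segments 1..2).
Segment 3 missing -> gap begins at byte 3393; later segments buffered out of order.
Cumulative ACK = next expected in-order byte = 2207 + 730 + 456 = 3393

3393


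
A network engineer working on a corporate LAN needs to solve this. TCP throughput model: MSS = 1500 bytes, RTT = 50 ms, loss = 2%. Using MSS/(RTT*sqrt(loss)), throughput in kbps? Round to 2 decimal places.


Given: MSS = 1500 bytes, RTT = 50 ms, loss = 2%
RTT in seconds = 50 / 1000 = 0.05
Loss rate = 2% = 0.02
sqrt(loss) = sqrt(0.02) = 0.141421356237
Throughput (bytes/s) = 1500 / (0.05 * 0.141421356237) = 212132.0344
Throughput (kbps) = 212132.0344 * 8 / 1000 = 1697.056275 -> 1697.06 kbps (2 dp)

1697.06


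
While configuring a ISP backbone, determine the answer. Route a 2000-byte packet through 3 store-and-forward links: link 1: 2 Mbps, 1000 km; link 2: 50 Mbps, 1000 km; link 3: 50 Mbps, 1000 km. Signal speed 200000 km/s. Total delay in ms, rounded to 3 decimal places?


Packet = 2000 bytes = 16000 bits. Store-and-forward: sum (t_trans + t_prop) per link.
Link 1: t_trans = 16000/(2*10^6) s = 8.0000 ms; t_prop = 1000/200000 s = 5.0000 ms; subtotal = 13.0000 ms
Link 2: t_trans = 16000/(50*10^6) s = 0.3200 ms; t_prop = 1000/200000 s = 5.0000 ms; subtotal = 5.3200 ms
Link 3: t_trans = 16000/(50*10^6) s = 0.3200 ms; t_prop = 1000/200000 s = 5.0000 ms; subtotal = 5.3200 ms
End-to-end = 13.0000 + 5.3200 + 5.3200 = 23.6400 ms -> 23.640 ms (3 dp)

23.640


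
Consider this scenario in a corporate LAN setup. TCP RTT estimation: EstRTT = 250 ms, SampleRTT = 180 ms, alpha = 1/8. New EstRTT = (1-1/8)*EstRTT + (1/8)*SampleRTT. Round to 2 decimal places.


Given: EstRTT = 250 ms, SampleRTT = 180 ms, alpha = 1/8
New EstRTT = (1 - alpha) * EstRTT + alpha * SampleRTT
(7/8) * 250 = 218.75
(1/8) * 180 = 22.5
New EstRTT = 218.75 + 22.5 = 241.25 ms -> 241.25 ms (2 dp)

241.25


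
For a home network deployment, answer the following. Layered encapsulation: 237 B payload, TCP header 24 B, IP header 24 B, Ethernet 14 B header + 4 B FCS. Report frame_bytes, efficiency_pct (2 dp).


TCP segment = 237 + 24 = 261 B
IP packet = 261 + 24 = 285 B
Ethernet frame = 285 + 14 + 4 = 303 B
Efficiency = app / frame = 237 / 303 = 0.782178 = 78.2178% -> 78.22% (2 dp)

303, 78.22


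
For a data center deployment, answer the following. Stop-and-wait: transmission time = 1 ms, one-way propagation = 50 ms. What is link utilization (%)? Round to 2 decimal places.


Given: Ttrans = 1 ms, Tprop = 50 ms
RTT = 2 * Tprop = 2 * 50 = 100 ms
U = Ttrans / (Ttrans + RTT)
U = 1 / (1 + 100)
U = 1 / 101 = 0.009901
U% = 0.99%

0.99


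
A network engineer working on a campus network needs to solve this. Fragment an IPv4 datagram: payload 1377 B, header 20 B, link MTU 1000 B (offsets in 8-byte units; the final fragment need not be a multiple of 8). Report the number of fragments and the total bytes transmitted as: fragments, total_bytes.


Max data per non-final fragment = floor((MTU - header)/8)*8 = floor((1000 - 20)/8)*8 = floor(980/8)*8 = 976 B
Final fragment needs no 8-byte alignment: it can carry up to MTU - header = 980 B
Non-final fragments needed = ceil((payload - 980) / 976) = ceil(397/976) = ceil(0.4068) = 1
Number of fragments = 1 + 1 = 2
Fragment sizes (data): 1 * 976 B + 401 B (last, 401 <= 980 OK)
Total bytes sent = payload + n_frags * header = 1377 + 2*20 = 1377 + 40 = 1417 B

2, 1417


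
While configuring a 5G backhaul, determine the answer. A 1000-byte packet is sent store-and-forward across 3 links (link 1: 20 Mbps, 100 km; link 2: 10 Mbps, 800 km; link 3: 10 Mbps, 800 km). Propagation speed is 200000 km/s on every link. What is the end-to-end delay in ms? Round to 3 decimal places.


Packet = 1000 bytes = 8000 bits. Store-and-forward: sum (t_trans + t_prop) per link.
Link 1: t_trans = 8000/(20*10^6) s = 0.4000 ms; t_prop = 100/200000 s = 0.5000 ms; subtotal = 0.9000 ms
Link 2: t_trans = 8000/(10*10^6) s = 0.8000 ms; t_prop = 800/200000 s = 4.0000 ms; subtotal = 4.8000 ms
Link 3: t_trans = 8000/(10*10^6) s = 0.8000 ms; t_prop = 800/200000 s = 4.0000 ms; subtotal = 4.8000 ms
End-to-end = 0.9000 + 4.8000 + 4.8000 = 10.5000 ms -> 10.500 ms (3 dp)

10.500


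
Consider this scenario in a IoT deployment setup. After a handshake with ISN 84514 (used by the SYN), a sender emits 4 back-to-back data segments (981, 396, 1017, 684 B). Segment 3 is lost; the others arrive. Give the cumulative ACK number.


SYN uses sequence number 84514; first data byte = ISN + 1 = 84515.
Segment 1: SEQ = 84515, len = 981 B, covers [84515, 85495]
Segment 2: SEQ = 85496, len = 396 B, covers [85496, 85891]
Segment 3: SEQ = 85892, len = 1017 B, covers [85892, 86908] [LOST]
Segment 4: SEQ = 86909, len = 684 B, covers [86909, 87592]
In-order data received: bytes [84515, 85891] (segments 1..2).
Segment 3 missing -> gap begins at byte 85892; later segments buffered out of order.
Cumulative ACK = next expected in-order byte = 84515 + 981 + 396 = 85892

85892


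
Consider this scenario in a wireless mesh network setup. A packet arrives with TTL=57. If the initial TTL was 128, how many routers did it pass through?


Given: initial TTL = 128, received TTL = 57
Hops = initial TTL - received TTL
Hops = 128 - 57 = 71

71


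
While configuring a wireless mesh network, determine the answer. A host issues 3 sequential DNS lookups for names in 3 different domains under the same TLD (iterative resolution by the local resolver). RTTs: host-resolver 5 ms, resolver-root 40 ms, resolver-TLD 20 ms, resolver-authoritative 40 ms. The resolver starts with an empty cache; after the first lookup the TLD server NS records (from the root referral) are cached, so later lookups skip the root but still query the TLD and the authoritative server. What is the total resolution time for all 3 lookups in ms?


Lookup 1 (cold cache): local + root + TLD + auth = 5 + 40 + 20 + 40 = 105 ms
Lookups 2..3 (TLD NS cached -> skip root; new domain -> still ask TLD and auth): local + TLD + auth = 5 + 20 + 40 = 65 ms each
Remaining 2 lookups: 2 * 65 = 130 ms
Total = 105 + 130 = 235 ms

235
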